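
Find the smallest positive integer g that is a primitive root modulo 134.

7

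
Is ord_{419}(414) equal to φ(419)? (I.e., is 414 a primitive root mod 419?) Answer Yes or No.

Yes

φ(419) = 419 − 1 = 418 = 2 · 11 · 19.
Test 414^(418/q) mod 419 for each prime factor q of 418:
414^209 ≡ 418 (mod 419)  [q = 2: ≢ 1 ✓]
414^38 ≡ 13 (mod 419)  [q = 11: ≢ 1 ✓]
414^22 ≡ 343 (mod 419)  [q = 19: ≢ 1 ✓]
None equal 1, so ord_419(414) = 418: 414 is a primitive root.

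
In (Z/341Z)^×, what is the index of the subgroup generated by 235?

20

By Lagrange's theorem, ord_341(235) divides φ(341) = φ(11·31) = (11−1)·(31−1) = 10·30 = 300 = 2^2 · 3 · 5^2.
Divisors of 300: 1, 2, 3, 4, 5, 6, 10, 12, 15, 20, 25, 30, 50, 60, 75, 100, 150, 300.
Check 235^d mod 341 for each divisor in increasing order:
235^1 ≡ 235
235^2 ≡ 324
235^3 ≡ 97
235^4 ≡ 289
235^5 ≡ 56
235^6 ≡ 202
235^10 ≡ 67
235^12 ≡ 225
235^15 ≡ 1
So ord_341(235) = 15, hence |⟨235⟩| = 15.
[(Z/341Z)^× : ⟨235⟩] = 300/15 = 20.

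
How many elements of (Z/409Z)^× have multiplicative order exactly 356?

φ(409) = 409 − 1 = 408 = 2^3 · 3 · 17.
(Z/409Z)^× is cyclic (|G| = 408); a cyclic group of order m has exactly φ(d) elements of each order d | m, and none otherwise.
Here 408 is not a multiple of 356, so there are no elements of order 356.

0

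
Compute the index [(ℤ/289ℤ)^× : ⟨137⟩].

16

ord(137) | φ(289) = φ(17^2) = 17·(17−1) = 272 = 2^4 · 17.
Divisors of 272: 1, 2, 4, 8, 16, 17, 34, 68, 136, 272.
Test each divisor d:
137^1 ≡ 137 (mod 289)
137^2 ≡ 273 (mod 289)
137^4 ≡ 256 (mod 289)
137^8 ≡ 222 (mod 289)
137^16 ≡ 154 (mod 289)
137^17 ≡ 1 (mod 289) ✓
So ord_289(137) = 17, hence |⟨137⟩| = 17.
Index = |(Z/289Z)^×| / |⟨137⟩| = 272 / 17 = 16.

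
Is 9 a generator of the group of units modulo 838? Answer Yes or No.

No

φ(838) = φ(2)·φ(419) = 1·418 = 418 = 2 · 11 · 19.
Test 9^(418/q) mod 838 for each prime factor q of 418:
9^209 ≡ 1 (mod 838)  [q = 2: ≡ 1 ✗]
9^38 ≡ 521 (mod 838)  [q = 11: ≢ 1 ✓]
9^22 ≡ 47 (mod 838)  [q = 19: ≢ 1 ✓]
Since 9^209 ≡ 1, the order of 9 divides 209 < 418, so 9 is not a primitive root.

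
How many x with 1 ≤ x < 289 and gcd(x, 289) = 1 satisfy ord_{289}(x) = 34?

16

φ(289) = φ(17^2) = 17·(17−1) = 272 = 2^4 · 17.
(Z/289Z)^× is cyclic (|G| = 272); a cyclic group of order m has exactly φ(d) elements of each order d | m, and none otherwise.
34 = 2 · 17 divides 272, and φ(34) = 16.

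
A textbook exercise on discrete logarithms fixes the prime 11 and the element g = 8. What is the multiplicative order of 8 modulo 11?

ord(8) | φ(11) = 11 − 1 = 10 = 2 · 5.
Divisors of 10: 1, 2, 5, 10.
Evaluate successive powers at the divisors of 10:
8^1 ≡ 8 (mod 11)
8^2 ≡ 9 (mod 11)
8^5 ≡ 10 (mod 11)
8^10 ≡ 1 (mod 11) ✓
Hence ord(8) = 10.

10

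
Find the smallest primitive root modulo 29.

2

φ(29) = 29 − 1 = 28 = 2^2 · 7.
Test candidates g = 2, 3, … against the prime factors q ∈ {2, 7} of φ(29): g is a generator iff g^(28/q) ≢ 1 for every such q.
g = 2: 2^14 ≡ 28; 2^4 ≡ 16 — none is 1, so 2 is a primitive root.
So 2 is the smallest generator of (Z/29Z)^×.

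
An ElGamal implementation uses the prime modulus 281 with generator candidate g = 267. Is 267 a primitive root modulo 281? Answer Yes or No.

φ(281) = 281 − 1 = 280 = 2^3 · 5 · 7.
267 is a primitive root mod 281 iff 267^(φ(281)/q) ≢ 1 for every prime q | φ(281), i.e. q ∈ {2, 5, 7}.
267^140 ≡ 1 (mod 281)  [q = 2: ≡ 1 ✗]
267^56 ≡ 86 (mod 281)  [q = 5: ≢ 1 ✓]
267^40 ≡ 249 (mod 281)  [q = 7: ≢ 1 ✓]
The check at q = 2 fails, so 267 generates a proper subgroup.

No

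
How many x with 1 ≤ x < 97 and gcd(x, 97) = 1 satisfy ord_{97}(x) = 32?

16

φ(97) = 97 − 1 = 96 = 2^5 · 3.
(Z/97Z)^× is cyclic (|G| = 96); a cyclic group of order m has exactly φ(d) elements of each order d | m, and none otherwise.
32 = 2^5 divides 96, and φ(32) = 16.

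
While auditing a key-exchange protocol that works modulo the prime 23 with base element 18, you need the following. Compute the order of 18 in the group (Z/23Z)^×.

11

By Lagrange's theorem, ord_23(18) divides φ(23) = 23 − 1 = 22 = 2 · 11.
Divisors of 22: 1, 2, 11, 22.
Test each divisor d:
18^1 ≡ 18 (mod 23)
18^2 ≡ 2 (mod 23)
18^11 ≡ 1 (mod 23) ✓
So ord_23(18) = 11.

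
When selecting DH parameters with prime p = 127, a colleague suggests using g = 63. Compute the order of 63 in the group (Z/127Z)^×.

By Lagrange's theorem, ord_127(63) divides φ(127) = 127 − 1 = 126 = 2 · 3^2 · 7.
Divisors of 126: 1, 2, 3, 6, 7, 9, 14, 18, 21, 42, 63, 126.
Test each divisor d:
63^1 ≡ 63 (mod 127)
63^2 ≡ 32 (mod 127)
63^3 ≡ 111 (mod 127)
63^6 ≡ 2 (mod 127)
63^7 ≡ 126 (mod 127)
63^9 ≡ 95 (mod 127)
63^14 ≡ 1 (mod 127) ✓
So ord_127(63) = 14.

14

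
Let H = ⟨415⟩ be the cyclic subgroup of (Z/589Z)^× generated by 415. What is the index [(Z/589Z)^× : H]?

6

Since 415 ∈ (Z/589Z)^×, its order divides φ(589) = φ(19·31) = (19−1)·(31−1) = 18·30 = 540 = 2^2 · 3^3 · 5.
Divisors of 540: 1, 2, 3, 4, 5, 6, 9, 10, 12, 15, 18, 20, 27, 30, 36, 45, 54, 60, 90, 108, 135, 180, 270, 540.
Evaluate successive powers at the divisors of 540:
415^1 ≡ 415 (mod 589)
415^2 ≡ 237 (mod 589)
415^3 ≡ 581 (mod 589)
415^4 ≡ 214 (mod 589)
415^5 ≡ 460 (mod 589)
415^6 ≡ 64 (mod 589)
415^9 ≡ 77 (mod 589)
415^10 ≡ 149 (mod 589)
415^12 ≡ 562 (mod 589)
415^15 ≡ 216 (mod 589)
415^18 ≡ 39 (mod 589)
415^20 ≡ 408 (mod 589)
415^27 ≡ 58 (mod 589)
415^30 ≡ 125 (mod 589)
415^36 ≡ 343 (mod 589)
415^45 ≡ 495 (mod 589)
415^54 ≡ 419 (mod 589)
415^60 ≡ 311 (mod 589)
415^90 ≡ 1 (mod 589) ✓
Thus |⟨415⟩| = ord(415) = 90.
Index = |(Z/589Z)^×| / |⟨415⟩| = 540 / 90 = 6.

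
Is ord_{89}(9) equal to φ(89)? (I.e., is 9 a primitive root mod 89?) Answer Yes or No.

No

φ(89) = 89 − 1 = 88 = 2^3 · 11.
It suffices to check that the order of 9 is not a proper divisor of 88: compute 9^(88/q) for q ∈ {2, 11}.
9^44 ≡ 1 (mod 89)  [q = 2: ≡ 1 ✗]
9^8 ≡ 2 (mod 89)  [q = 11: ≢ 1 ✓]
The check at q = 2 fails, so 9 generates a proper subgroup.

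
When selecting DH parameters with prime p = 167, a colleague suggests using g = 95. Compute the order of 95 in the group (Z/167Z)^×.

166

By Lagrange's theorem, ord_167(95) divides φ(167) = 167 − 1 = 166 = 2 · 83.
Divisors of 166: 1, 2, 83, 166.
Compute 95^d (mod 167) for the divisors d until we hit 1:
95^1 ≡ 95 (mod 167)
95^2 ≡ 7 (mod 167)
95^83 ≡ 166 (mod 167)
95^166 ≡ 1 (mod 167) ✓
The smallest such exponent is 166, so the order of 95 is 166.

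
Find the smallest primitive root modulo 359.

7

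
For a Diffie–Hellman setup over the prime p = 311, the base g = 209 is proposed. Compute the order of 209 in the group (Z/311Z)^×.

ord(209) | φ(311) = 311 − 1 = 310 = 2 · 5 · 31.
Divisors of 310: 1, 2, 5, 10, 31, 62, 155, 310.
Check 209^d mod 311 for each divisor in increasing order:
209^1 ≡ 209
209^2 ≡ 141
209^5 ≡ 169
209^10 ≡ 260
209^31 ≡ 36
209^62 ≡ 52
209^155 ≡ 1
Hence ord(209) = 155.

155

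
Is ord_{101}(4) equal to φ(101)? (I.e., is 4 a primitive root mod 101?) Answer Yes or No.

φ(101) = 101 − 1 = 100 = 2^2 · 5^2.
It suffices to check that the order of 4 is not a proper divisor of 100: compute 4^(100/q) for q ∈ {2, 5}.
4^50 ≡ 1 (mod 101)  [q = 2: ≡ 1 ✗]
4^20 ≡ 36 (mod 101)  [q = 5: ≢ 1 ✓]
Since 4^50 ≡ 1, the order of 4 divides 50 < 100, so 4 is not a primitive root.

No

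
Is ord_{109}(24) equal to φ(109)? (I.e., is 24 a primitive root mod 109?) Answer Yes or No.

φ(109) = 109 − 1 = 108 = 2^2 · 3^3.
24 is a primitive root mod 109 iff 24^(φ(109)/q) ≢ 1 for every prime q | φ(109), i.e. q ∈ {2, 3}.
24^54 ≡ 108 (mod 109)  [q = 2: ≢ 1 ✓]
24^36 ≡ 63 (mod 109)  [q = 3: ≢ 1 ✓]
None equal 1, so ord_109(24) = 108: 24 is a primitive root.

Yes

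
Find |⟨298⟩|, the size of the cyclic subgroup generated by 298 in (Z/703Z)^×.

The order of 298 must divide φ(703) = φ(19·37) = (19−1)·(37−1) = 18·36 = 648 = 2^3 · 3^4.
Divisors of 648: 1, 2, 3, 4, 6, 8, 9, 12, 18, 24, 27, 36, 54, 72, 81, 108, 162, 216, 324, 648.
Evaluate successive powers at the divisors of 648:
298^1 ≡ 298
298^2 ≡ 226
298^3 ≡ 563
298^4 ≡ 460
298^6 ≡ 619
298^8 ≡ 700
298^9 ≡ 512
298^12 ≡ 26
298^18 ≡ 628
298^24 ≡ 676
298^27 ≡ 265
298^36 ≡ 1
Hence ord(298) = 36.

36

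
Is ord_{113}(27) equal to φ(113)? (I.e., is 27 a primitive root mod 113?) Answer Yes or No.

φ(113) = 113 − 1 = 112 = 2^4 · 7.
It suffices to check that the order of 27 is not a proper divisor of 112: compute 27^(112/q) for q ∈ {2, 7}.
27^56 ≡ 112 (mod 113)  [q = 2: ≢ 1 ✓]
27^16 ≡ 16 (mod 113)  [q = 7: ≢ 1 ✓]
All checks pass, so 27 has order 112 and is a primitive root modulo 113.

Yes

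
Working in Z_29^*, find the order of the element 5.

By Lagrange's theorem, ord_29(5) divides φ(29) = 29 − 1 = 28 = 2^2 · 7.
Divisors of 28: 1, 2, 4, 7, 14, 28.
Evaluate successive powers at the divisors of 28:
5^1 ≡ 5 (mod 29)
5^2 ≡ 25 (mod 29)
5^4 ≡ 16 (mod 29)
5^7 ≡ 28 (mod 29)
5^14 ≡ 1 (mod 29) ✓
Therefore the multiplicative order of 5 modulo 29 is 14.

14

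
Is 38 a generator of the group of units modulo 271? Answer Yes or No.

Yes

φ(271) = 271 − 1 = 270 = 2 · 3^3 · 5.
Test 38^(270/q) mod 271 for each prime factor q of 270:
38^135 ≡ 270 (mod 271)  [q = 2: ≢ 1 ✓]
38^90 ≡ 242 (mod 271)  [q = 3: ≢ 1 ✓]
38^54 ≡ 187 (mod 271)  [q = 5: ≢ 1 ✓]
Every test exponent gives a nontrivial residue, hence 38 generates the full group.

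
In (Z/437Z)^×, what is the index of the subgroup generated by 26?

12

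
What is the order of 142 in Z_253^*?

22

ord(142) | φ(253) = φ(11·23) = (11−1)·(23−1) = 10·22 = 220 = 2^2 · 5 · 11.
Divisors of 220: 1, 2, 4, 5, 10, 11, 20, 22, 44, 55, 110, 220.
Evaluate successive powers at the divisors of 220:
142^1 ≡ 142 (mod 253)
142^2 ≡ 177 (mod 253)
142^4 ≡ 210 (mod 253)
142^5 ≡ 219 (mod 253)
142^10 ≡ 144 (mod 253)
142^11 ≡ 208 (mod 253)
142^20 ≡ 243 (mod 253)
142^22 ≡ 1 (mod 253) ✓
So ord_253(142) = 22.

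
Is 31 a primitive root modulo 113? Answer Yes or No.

φ(113) = 113 − 1 = 112 = 2^4 · 7.
31 is a primitive root mod 113 iff 31^(φ(113)/q) ≢ 1 for every prime q | φ(113), i.e. q ∈ {2, 7}.
31^56 ≡ 1 (mod 113)  [q = 2: ≡ 1 ✗]
31^16 ≡ 49 (mod 113)  [q = 7: ≢ 1 ✓]
31^56 ≡ 1 shows ord(31) | 56, strictly less than φ(113); not a primitive root.

No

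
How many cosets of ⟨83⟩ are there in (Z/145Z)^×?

By Lagrange's theorem, ord_145(83) divides φ(145) = φ(5·29) = (5−1)·(29−1) = 4·28 = 112 = 2^4 · 7.
Divisors of 112: 1, 2, 4, 7, 8, 14, 16, 28, 56, 112.
Check 83^d mod 145 for each divisor in increasing order:
83^1 ≡ 83 (mod 145)
83^2 ≡ 74 (mod 145)
83^4 ≡ 111 (mod 145)
83^7 ≡ 117 (mod 145)
83^8 ≡ 141 (mod 145)
83^14 ≡ 59 (mod 145)
83^16 ≡ 16 (mod 145)
83^28 ≡ 1 (mod 145) ✓
Thus |⟨83⟩| = ord(83) = 28.
The index is φ(145) / ord(83) = 112 / 28 = 4.

4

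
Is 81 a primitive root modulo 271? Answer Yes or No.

No

φ(271) = 271 − 1 = 270 = 2 · 3^3 · 5.
81 is a primitive root mod 271 iff 81^(φ(271)/q) ≢ 1 for every prime q | φ(271), i.e. q ∈ {2, 3, 5}.
81^135 ≡ 1 (mod 271)  [q = 2: ≡ 1 ✗]
81^90 ≡ 1 (mod 271)  [q = 3: ≡ 1 ✗]
81^54 ≡ 187 (mod 271)  [q = 5: ≢ 1 ✓]
81^135 ≡ 1 shows ord(81) | 135, strictly less than φ(271); not a primitive root.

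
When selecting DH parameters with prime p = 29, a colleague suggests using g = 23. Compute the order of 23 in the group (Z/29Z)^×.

7

The order of 23 must divide φ(29) = 29 − 1 = 28 = 2^2 · 7.
Divisors of 28: 1, 2, 4, 7, 14, 28.
Check 23^d mod 29 for each divisor in increasing order:
23^1 ≡ 23
23^2 ≡ 7
23^4 ≡ 20
23^7 ≡ 1
Therefore the multiplicative order of 23 modulo 29 is 7.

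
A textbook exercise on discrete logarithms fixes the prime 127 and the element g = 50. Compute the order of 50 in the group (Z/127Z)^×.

21

By Lagrange's theorem, ord_127(50) divides φ(127) = 127 − 1 = 126 = 2 · 3^2 · 7.
Divisors of 126: 1, 2, 3, 6, 7, 9, 14, 18, 21, 42, 63, 126.
Compute 50^d (mod 127) for the divisors d until we hit 1:
50^1 ≡ 50
50^2 ≡ 87
50^3 ≡ 32
50^6 ≡ 8
50^7 ≡ 19
50^9 ≡ 2
50^14 ≡ 107
50^18 ≡ 4
50^21 ≡ 1
Therefore the multiplicative order of 50 modulo 127 is 21.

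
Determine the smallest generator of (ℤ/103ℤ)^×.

5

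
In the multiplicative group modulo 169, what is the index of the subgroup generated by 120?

4

ord(120) | φ(169) = φ(13^2) = 13·(13−1) = 156 = 2^2 · 3 · 13.
Divisors of 156: 1, 2, 3, 4, 6, 12, 13, 26, 39, 52, 78, 156.
Test each divisor d:
120^1 ≡ 120
120^2 ≡ 35
120^3 ≡ 144
120^4 ≡ 42
120^6 ≡ 118
120^12 ≡ 66
120^13 ≡ 146
120^26 ≡ 22
120^39 ≡ 1
So ord_169(120) = 39, hence |⟨120⟩| = 39.
The index is φ(169) / ord(120) = 156 / 39 = 4.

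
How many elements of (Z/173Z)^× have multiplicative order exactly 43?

φ(173) = 173 − 1 = 172 = 2^2 · 43.
In a cyclic group of order 172, there are φ(d) elements of order d for each divisor d of 172, and zero for non-divisors.
43 | 172, and φ(43) = 43 − 1 = 42.

42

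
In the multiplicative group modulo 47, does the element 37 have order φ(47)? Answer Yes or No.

No

φ(47) = 47 − 1 = 46 = 2 · 23.
Test 37^(46/q) mod 47 for each prime factor q of 46:
37^23 ≡ 1 (mod 47)  [q = 2: ≡ 1 ✗]
37^2 ≡ 6 (mod 47)  [q = 23: ≢ 1 ✓]
Since 37^23 ≡ 1, the order of 37 divides 23 < 46, so 37 is not a primitive root.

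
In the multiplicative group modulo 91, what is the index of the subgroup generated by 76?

6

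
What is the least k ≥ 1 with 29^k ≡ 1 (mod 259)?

12

The order of 29 must divide φ(259) = φ(7·37) = (7−1)·(37−1) = 6·36 = 216 = 2^3 · 3^3.
Divisors of 216: 1, 2, 3, 4, 6, 8, 9, 12, 18, 24, 27, 36, 54, 72, 108, 216.
Evaluate successive powers at the divisors of 216:
29^1 ≡ 29 (mod 259)
29^2 ≡ 64 (mod 259)
29^3 ≡ 43 (mod 259)
29^4 ≡ 211 (mod 259)
29^6 ≡ 36 (mod 259)
29^8 ≡ 232 (mod 259)
29^9 ≡ 253 (mod 259)
29^12 ≡ 1 (mod 259) ✓
Hence ord(29) = 12.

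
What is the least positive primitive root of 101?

2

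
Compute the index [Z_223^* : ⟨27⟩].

3

ord(27) | φ(223) = 223 − 1 = 222 = 2 · 3 · 37.
Divisors of 222: 1, 2, 3, 6, 37, 74, 111, 222.
Compute 27^d (mod 223) for the divisors d until we hit 1:
27^1 ≡ 27 (mod 223)
27^2 ≡ 60 (mod 223)
27^3 ≡ 59 (mod 223)
27^6 ≡ 136 (mod 223)
27^37 ≡ 222 (mod 223)
27^74 ≡ 1 (mod 223) ✓
The order of 27 is 74, so the subgroup it generates has 74 elements.
Index = |(Z/223Z)^×| / |⟨27⟩| = 222 / 74 = 3.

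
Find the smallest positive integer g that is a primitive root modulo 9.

φ(9) = φ(3^2) = 3·(3−1) = 6 = 2 · 3.
g is a primitive root iff g^(6/q) ≢ 1 (mod 9) for each prime q ∈ {2, 3}.
g = 2: 2^3 ≡ 8; 2^2 ≡ 4 — none is 1, so 2 is a primitive root.
So 2 is the smallest generator of (Z/9Z)^×.

2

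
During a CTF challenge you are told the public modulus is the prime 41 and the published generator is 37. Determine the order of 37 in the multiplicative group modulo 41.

By Lagrange's theorem, ord_41(37) divides φ(41) = 41 − 1 = 40 = 2^3 · 5.
Divisors of 40: 1, 2, 4, 5, 8, 10, 20, 40.
Test each divisor d:
37^1 ≡ 37 (mod 41)
37^2 ≡ 16 (mod 41)
37^4 ≡ 10 (mod 41)
37^5 ≡ 1 (mod 41) ✓
The smallest such exponent is 5, so the order of 37 is 5.

5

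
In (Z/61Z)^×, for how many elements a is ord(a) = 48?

φ(61) = 61 − 1 = 60 = 2^2 · 3 · 5.
(Z/61Z)^× is cyclic (|G| = 60); a cyclic group of order m has exactly φ(d) elements of each order d | m, and none otherwise.
48 does not divide 60, so no element of (Z/61Z)^× has order 48.

0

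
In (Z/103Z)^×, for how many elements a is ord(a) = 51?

φ(103) = 103 − 1 = 102 = 2 · 3 · 17.
In a cyclic group of order 102, there are φ(d) elements of order d for each divisor d of 102, and zero for non-divisors.
51 = 3 · 17 divides 102, and φ(51) = 32.

32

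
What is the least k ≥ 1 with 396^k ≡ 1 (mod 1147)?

By Lagrange's theorem, ord_1147(396) divides φ(1147) = φ(31·37) = (31−1)·(37−1) = 30·36 = 1080 = 2^3 · 3^3 · 5.
Divisors of 1080: 1, 2, 3, 4, 5, 6, 8, 9, 10, 12, 15, 18, 20, 24, 27, 30, 36, 40, 45, 54, 60, 72, 90, 108, 120, 135, 180, 216, 270, 360, 540, 1080.
Check 396^d mod 1147 for each divisor in increasing order:
396^1 ≡ 396 (mod 1147)
396^2 ≡ 824 (mod 1147)
396^3 ≡ 556 (mod 1147)
396^4 ≡ 1099 (mod 1147)
396^5 ≡ 491 (mod 1147)
396^6 ≡ 593 (mod 1147)
396^8 ≡ 10 (mod 1147)
396^9 ≡ 519 (mod 1147)
396^10 ≡ 211 (mod 1147)
396^12 ≡ 667 (mod 1147)
396^15 ≡ 371 (mod 1147)
396^18 ≡ 963 (mod 1147)
396^20 ≡ 935 (mod 1147)
396^24 ≡ 1000 (mod 1147)
396^27 ≡ 852 (mod 1147)
396^30 ≡ 1 (mod 1147) ✓
The smallest such exponent is 30, so the order of 396 is 30.

30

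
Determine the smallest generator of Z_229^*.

6

φ(229) = 229 − 1 = 228 = 2^2 · 3 · 19.
Test candidates g = 2, 3, … against the prime factors q ∈ {2, 3, 19} of φ(229): g is a generator iff g^(228/q) ≢ 1 for every such q.
g = 2: 2^114 ≡ 228; 2^76 ≡ 1 — hits 1, so not a primitive root.
g = 3: 3^114 ≡ 1 — hits 1, so not a primitive root.
g = 4: 4^114 ≡ 1 — hits 1, so not a primitive root.
g = 5: 5^114 ≡ 1 — hits 1, so not a primitive root.
g = 6: 6^114 ≡ 228; 6^76 ≡ 134; 6^12 ≡ 165 — none is 1, so 6 is a primitive root.
So 6 is the smallest generator of (Z/229Z)^×.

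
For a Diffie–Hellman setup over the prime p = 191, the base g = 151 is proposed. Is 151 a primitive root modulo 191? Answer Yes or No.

Yes

φ(191) = 191 − 1 = 190 = 2 · 5 · 19.
An element g generates (Z/191Z)^× iff g^(190/q) ≢ 1 (mod 191) for each prime q ∈ {2, 5, 19}.
151^95 ≡ 190 (mod 191)  [q = 2: ≢ 1 ✓]
151^38 ≡ 184 (mod 191)  [q = 5: ≢ 1 ✓]
151^10 ≡ 154 (mod 191)  [q = 19: ≢ 1 ✓]
All checks pass, so 151 has order 190 and is a primitive root modulo 191.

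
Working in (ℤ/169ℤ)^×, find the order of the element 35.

39

ord(35) | φ(169) = φ(13^2) = 13·(13−1) = 156 = 2^2 · 3 · 13.
Divisors of 156: 1, 2, 3, 4, 6, 12, 13, 26, 39, 52, 78, 156.
Evaluate successive powers at the divisors of 156:
35^1 ≡ 35 (mod 169)
35^2 ≡ 42 (mod 169)
35^3 ≡ 118 (mod 169)
35^4 ≡ 74 (mod 169)
35^6 ≡ 66 (mod 169)
35^12 ≡ 131 (mod 169)
35^13 ≡ 22 (mod 169)
35^26 ≡ 146 (mod 169)
35^39 ≡ 1 (mod 169) ✓
The smallest such exponent is 39, so the order of 35 is 39.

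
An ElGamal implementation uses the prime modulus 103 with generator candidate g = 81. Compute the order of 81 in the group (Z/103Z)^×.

17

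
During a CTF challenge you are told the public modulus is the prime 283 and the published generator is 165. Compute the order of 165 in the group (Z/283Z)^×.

141

Since 165 ∈ (Z/283Z)^×, its order divides φ(283) = 283 − 1 = 282 = 2 · 3 · 47.
Divisors of 282: 1, 2, 3, 6, 47, 94, 141, 282.
Evaluate successive powers at the divisors of 282:
165^1 ≡ 165
165^2 ≡ 57
165^3 ≡ 66
165^6 ≡ 111
165^47 ≡ 238
165^94 ≡ 44
165^141 ≡ 1
Therefore the multiplicative order of 165 modulo 283 is 141.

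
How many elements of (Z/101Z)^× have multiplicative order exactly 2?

φ(101) = 101 − 1 = 100 = 2^2 · 5^2.
In a cyclic group of order 100, there are φ(d) elements of order d for each divisor d of 100, and zero for non-divisors.
2 | 100, and φ(2) = 2 − 1 = 1.

1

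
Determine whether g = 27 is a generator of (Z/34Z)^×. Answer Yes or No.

φ(34) = φ(2)·φ(17) = 1·16 = 16 = 2^4.
Test 27^(16/q) mod 34 for each prime factor q of 16:
27^8 ≡ 33 (mod 34)  [q = 2: ≢ 1 ✓]
None equal 1, so ord_34(27) = 16: 27 is a primitive root.

Yes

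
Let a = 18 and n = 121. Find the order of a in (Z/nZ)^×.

Since 18 ∈ (Z/121Z)^×, its order divides φ(121) = φ(11^2) = 11·(11−1) = 110 = 2 · 5 · 11.
Divisors of 110: 1, 2, 5, 10, 11, 22, 55, 110.
Compute 18^d (mod 121) for the divisors d until we hit 1:
18^1 ≡ 18 (mod 121)
18^2 ≡ 82 (mod 121)
18^5 ≡ 32 (mod 121)
18^10 ≡ 56 (mod 121)
18^11 ≡ 40 (mod 121)
18^22 ≡ 27 (mod 121)
18^55 ≡ 120 (mod 121)
18^110 ≡ 1 (mod 121) ✓
The smallest such exponent is 110, so the order of 18 is 110.

110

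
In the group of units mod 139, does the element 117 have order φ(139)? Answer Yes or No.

φ(139) = 139 − 1 = 138 = 2 · 3 · 23.
It suffices to check that the order of 117 is not a proper divisor of 138: compute 117^(138/q) for q ∈ {2, 3, 23}.
117^69 ≡ 1 (mod 139)  [q = 2: ≡ 1 ✗]
117^46 ≡ 42 (mod 139)  [q = 3: ≢ 1 ✓]
117^6 ≡ 106 (mod 139)  [q = 23: ≢ 1 ✓]
The check at q = 2 fails, so 117 generates a proper subgroup.

No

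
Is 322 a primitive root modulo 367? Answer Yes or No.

No

φ(367) = 367 − 1 = 366 = 2 · 3 · 61.
It suffices to check that the order of 322 is not a proper divisor of 366: compute 322^(366/q) for q ∈ {2, 3, 61}.
322^183 ≡ 1 (mod 367)  [q = 2: ≡ 1 ✗]
322^122 ≡ 1 (mod 367)  [q = 3: ≡ 1 ✗]
322^6 ≡ 137 (mod 367)  [q = 61: ≢ 1 ✓]
The check at q = 2 fails, so 322 generates a proper subgroup.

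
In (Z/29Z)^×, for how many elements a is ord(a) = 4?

2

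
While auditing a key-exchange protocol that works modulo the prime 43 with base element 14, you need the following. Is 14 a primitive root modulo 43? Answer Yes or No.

No

φ(43) = 43 − 1 = 42 = 2 · 3 · 7.
An element g generates (Z/43Z)^× iff g^(42/q) ≢ 1 (mod 43) for each prime q ∈ {2, 3, 7}.
14^21 ≡ 1 (mod 43)  [q = 2: ≡ 1 ✗]
14^14 ≡ 6 (mod 43)  [q = 3: ≢ 1 ✓]
14^6 ≡ 21 (mod 43)  [q = 7: ≢ 1 ✓]
Since 14^21 ≡ 1, the order of 14 divides 21 < 42, so 14 is not a primitive root.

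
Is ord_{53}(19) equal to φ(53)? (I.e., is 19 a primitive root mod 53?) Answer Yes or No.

Yes

φ(53) = 53 − 1 = 52 = 2^2 · 13.
19 is a primitive root mod 53 iff 19^(φ(53)/q) ≢ 1 for every prime q | φ(53), i.e. q ∈ {2, 13}.
19^26 ≡ 52 (mod 53)  [q = 2: ≢ 1 ✓]
19^4 ≡ 47 (mod 53)  [q = 13: ≢ 1 ✓]
All checks pass, so 19 has order 52 and is a primitive root modulo 53.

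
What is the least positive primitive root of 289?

3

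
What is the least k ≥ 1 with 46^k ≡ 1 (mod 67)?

66

ord(46) | φ(67) = 67 − 1 = 66 = 2 · 3 · 11.
Divisors of 66: 1, 2, 3, 6, 11, 22, 33, 66.
Evaluate successive powers at the divisors of 66:
46^1 ≡ 46 (mod 67)
46^2 ≡ 39 (mod 67)
46^3 ≡ 52 (mod 67)
46^6 ≡ 24 (mod 67)
46^11 ≡ 30 (mod 67)
46^22 ≡ 29 (mod 67)
46^33 ≡ 66 (mod 67)
46^66 ≡ 1 (mod 67) ✓
So ord_67(46) = 66.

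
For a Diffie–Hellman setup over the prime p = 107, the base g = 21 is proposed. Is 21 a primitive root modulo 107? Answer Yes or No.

φ(107) = 107 − 1 = 106 = 2 · 53.
21 is a primitive root mod 107 iff 21^(φ(107)/q) ≢ 1 for every prime q | φ(107), i.e. q ∈ {2, 53}.
21^53 ≡ 106 (mod 107)  [q = 2: ≢ 1 ✓]
21^2 ≡ 13 (mod 107)  [q = 53: ≢ 1 ✓]
None equal 1, so ord_107(21) = 106: 21 is a primitive root.

Yes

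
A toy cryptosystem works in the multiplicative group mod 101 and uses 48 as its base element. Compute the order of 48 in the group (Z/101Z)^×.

100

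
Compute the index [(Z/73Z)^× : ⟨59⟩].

ord(59) | φ(73) = 73 − 1 = 72 = 2^3 · 3^2.
Divisors of 72: 1, 2, 3, 4, 6, 8, 9, 12, 18, 24, 36, 72.
Test each divisor d:
59^1 ≡ 59 (mod 73)
59^2 ≡ 50 (mod 73)
59^3 ≡ 30 (mod 73)
59^4 ≡ 18 (mod 73)
59^6 ≡ 24 (mod 73)
59^8 ≡ 32 (mod 73)
59^9 ≡ 63 (mod 73)
59^12 ≡ 65 (mod 73)
59^18 ≡ 27 (mod 73)
59^24 ≡ 64 (mod 73)
59^36 ≡ 72 (mod 73)
59^72 ≡ 1 (mod 73) ✓
So ord_73(59) = 72, hence |⟨59⟩| = 72.
Index = |(Z/73Z)^×| / |⟨59⟩| = 72 / 72 = 1.

1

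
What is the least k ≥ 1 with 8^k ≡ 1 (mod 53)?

52

By Lagrange's theorem, ord_53(8) divides φ(53) = 53 − 1 = 52 = 2^2 · 13.
Divisors of 52: 1, 2, 4, 13, 26, 52.
Check 8^d mod 53 for each divisor in increasing order:
8^1 ≡ 8
8^2 ≡ 11
8^4 ≡ 15
8^13 ≡ 23
8^26 ≡ 52
8^52 ≡ 1
Hence ord(8) = 52.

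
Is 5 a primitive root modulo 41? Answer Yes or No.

φ(41) = 41 − 1 = 40 = 2^3 · 5.
It suffices to check that the order of 5 is not a proper divisor of 40: compute 5^(40/q) for q ∈ {2, 5}.
5^20 ≡ 1 (mod 41)  [q = 2: ≡ 1 ✗]
5^8 ≡ 18 (mod 41)  [q = 5: ≢ 1 ✓]
The check at q = 2 fails, so 5 generates a proper subgroup.

No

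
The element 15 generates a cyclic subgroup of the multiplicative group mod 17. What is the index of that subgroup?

2

The order of 15 must divide φ(17) = 17 − 1 = 16 = 2^4.
Divisors of 16: 1, 2, 4, 8, 16.
Compute 15^d (mod 17) for the divisors d until we hit 1:
15^1 ≡ 15 (mod 17)
15^2 ≡ 4 (mod 17)
15^4 ≡ 16 (mod 17)
15^8 ≡ 1 (mod 17) ✓
Thus |⟨15⟩| = ord(15) = 8.
The index is φ(17) / ord(15) = 16 / 8 = 2.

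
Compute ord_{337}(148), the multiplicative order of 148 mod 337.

By Lagrange's theorem, ord_337(148) divides φ(337) = 337 − 1 = 336 = 2^4 · 3 · 7.
Divisors of 336: 1, 2, 3, 4, 6, 7, 8, 12, 14, 16, 21, 24, 28, 42, 48, 56, 84, 112, 168, 336.
Evaluate successive powers at the divisors of 336:
148^1 ≡ 148
148^2 ≡ 336
148^3 ≡ 189
148^4 ≡ 1
So ord_337(148) = 4.

4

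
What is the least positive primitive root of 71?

φ(71) = 71 − 1 = 70 = 2 · 5 · 7.
Test candidates g = 2, 3, … against the prime factors q ∈ {2, 5, 7} of φ(71): g is a generator iff g^(70/q) ≢ 1 for every such q.
g = 2: 2^35 ≡ 1 — hits 1, so not a primitive root.
g = 3: 3^35 ≡ 1 — hits 1, so not a primitive root.
g = 4: 4^35 ≡ 1 — hits 1, so not a primitive root.
g = 5: 5^35 ≡ 1 — hits 1, so not a primitive root.
g = 6: 6^35 ≡ 1 — hits 1, so not a primitive root.
g = 7: 7^35 ≡ 70; 7^14 ≡ 54; 7^10 ≡ 45 — none is 1, so 7 is a primitive root.
The smallest primitive root modulo 71 is 7.

7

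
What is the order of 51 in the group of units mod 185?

12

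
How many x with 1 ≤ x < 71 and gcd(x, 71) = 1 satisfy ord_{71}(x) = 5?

4

φ(71) = 71 − 1 = 70 = 2 · 5 · 7.
Since (Z/71Z)^× is cyclic of order 70, the number of elements of order d is φ(d) when d | 70 and 0 otherwise.
5 | 70, and φ(5) = 5 − 1 = 4.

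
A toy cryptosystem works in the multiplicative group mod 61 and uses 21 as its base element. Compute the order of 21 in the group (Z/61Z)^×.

Since 21 ∈ (Z/61Z)^×, its order divides φ(61) = 61 − 1 = 60 = 2^2 · 3 · 5.
Divisors of 60: 1, 2, 3, 4, 5, 6, 10, 12, 15, 20, 30, 60.
Check 21^d mod 61 for each divisor in increasing order:
21^1 ≡ 21 (mod 61)
21^2 ≡ 14 (mod 61)
21^3 ≡ 50 (mod 61)
21^4 ≡ 13 (mod 61)
21^5 ≡ 29 (mod 61)
21^6 ≡ 60 (mod 61)
21^10 ≡ 48 (mod 61)
21^12 ≡ 1 (mod 61) ✓
The smallest such exponent is 12, so the order of 21 is 12.

12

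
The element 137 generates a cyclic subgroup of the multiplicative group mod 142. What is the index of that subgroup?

7

ord(137) | φ(142) = φ(2)·φ(71) = 1·70 = 70 = 2 · 5 · 7.
Divisors of 70: 1, 2, 5, 7, 10, 14, 35, 70.
Test each divisor d:
137^1 ≡ 137 (mod 142)
137^2 ≡ 25 (mod 142)
137^5 ≡ 141 (mod 142)
137^7 ≡ 117 (mod 142)
137^10 ≡ 1 (mod 142) ✓
Thus |⟨137⟩| = ord(137) = 10.
The index is φ(142) / ord(137) = 70 / 10 = 7.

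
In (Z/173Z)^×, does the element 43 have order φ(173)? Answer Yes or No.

φ(173) = 173 − 1 = 172 = 2^2 · 43.
It suffices to check that the order of 43 is not a proper divisor of 172: compute 43^(172/q) for q ∈ {2, 43}.
43^86 ≡ 1 (mod 173)  [q = 2: ≡ 1 ✗]
43^4 ≡ 148 (mod 173)  [q = 43: ≢ 1 ✓]
Since 43^86 ≡ 1, the order of 43 divides 86 < 172, so 43 is not a primitive root.

No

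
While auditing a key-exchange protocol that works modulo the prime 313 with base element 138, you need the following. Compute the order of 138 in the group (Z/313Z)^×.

Since 138 ∈ (Z/313Z)^×, its order divides φ(313) = 313 − 1 = 312 = 2^3 · 3 · 13.
Divisors of 312: 1, 2, 3, 4, 6, 8, 12, 13, 24, 26, 39, 52, 78, 104, 156, 312.
Test each divisor d:
138^1 ≡ 138 (mod 313)
138^2 ≡ 264 (mod 313)
138^3 ≡ 124 (mod 313)
138^4 ≡ 210 (mod 313)
138^6 ≡ 39 (mod 313)
138^8 ≡ 280 (mod 313)
138^12 ≡ 269 (mod 313)
138^13 ≡ 188 (mod 313)
138^24 ≡ 58 (mod 313)
138^26 ≡ 288 (mod 313)
138^39 ≡ 308 (mod 313)
138^52 ≡ 312 (mod 313)
138^78 ≡ 25 (mod 313)
138^104 ≡ 1 (mod 313) ✓
Therefore the multiplicative order of 138 modulo 313 is 104.

104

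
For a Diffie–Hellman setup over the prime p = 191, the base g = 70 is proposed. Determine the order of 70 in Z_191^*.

38

The order of 70 must divide φ(191) = 191 − 1 = 190 = 2 · 5 · 19.
Divisors of 190: 1, 2, 5, 10, 19, 38, 95, 190.
Compute 70^d (mod 191) for the divisors d until we hit 1:
70^1 ≡ 70 (mod 191)
70^2 ≡ 125 (mod 191)
70^5 ≡ 84 (mod 191)
70^10 ≡ 180 (mod 191)
70^19 ≡ 190 (mod 191)
70^38 ≡ 1 (mod 191) ✓
Hence ord(70) = 38.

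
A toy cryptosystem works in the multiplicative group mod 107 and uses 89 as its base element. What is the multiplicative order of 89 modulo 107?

By Lagrange's theorem, ord_107(89) divides φ(107) = 107 − 1 = 106 = 2 · 53.
Divisors of 106: 1, 2, 53, 106.
Evaluate successive powers at the divisors of 106:
89^1 ≡ 89
89^2 ≡ 3
89^53 ≡ 1
So ord_107(89) = 53.

53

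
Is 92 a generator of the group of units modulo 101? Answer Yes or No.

φ(101) = 101 − 1 = 100 = 2^2 · 5^2.
92 is a primitive root mod 101 iff 92^(φ(101)/q) ≢ 1 for every prime q | φ(101), i.e. q ∈ {2, 5}.
92^50 ≡ 1 (mod 101)  [q = 2: ≡ 1 ✗]
92^20 ≡ 87 (mod 101)  [q = 5: ≢ 1 ✓]
Since 92^50 ≡ 1, the order of 92 divides 50 < 100, so 92 is not a primitive root.

No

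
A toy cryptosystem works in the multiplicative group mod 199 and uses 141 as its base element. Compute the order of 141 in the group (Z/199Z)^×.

18

Since 141 ∈ (Z/199Z)^×, its order divides φ(199) = 199 − 1 = 198 = 2 · 3^2 · 11.
Divisors of 198: 1, 2, 3, 6, 9, 11, 18, 22, 33, 66, 99, 198.
Check 141^d mod 199 for each divisor in increasing order:
141^1 ≡ 141 (mod 199)
141^2 ≡ 180 (mod 199)
141^3 ≡ 107 (mod 199)
141^6 ≡ 106 (mod 199)
141^9 ≡ 198 (mod 199)
141^11 ≡ 19 (mod 199)
141^18 ≡ 1 (mod 199) ✓
Therefore the multiplicative order of 141 modulo 199 is 18.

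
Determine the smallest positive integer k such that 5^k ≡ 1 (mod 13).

The order of 5 must divide φ(13) = 13 − 1 = 12 = 2^2 · 3.
Divisors of 12: 1, 2, 3, 4, 6, 12.
Test each divisor d:
5^1 ≡ 5
5^2 ≡ 12
5^3 ≡ 8
5^4 ≡ 1
So ord_13(5) = 4.

4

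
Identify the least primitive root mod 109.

6

φ(109) = 109 − 1 = 108 = 2^2 · 3^3.
Test candidates g = 2, 3, … against the prime factors q ∈ {2, 3} of φ(109): g is a generator iff g^(108/q) ≢ 1 for every such q.
g = 2: 2^54 ≡ 108; 2^36 ≡ 1 — hits 1, so not a primitive root.
g = 3: 3^54 ≡ 1 — hits 1, so not a primitive root.
g = 4: 4^54 ≡ 1 — hits 1, so not a primitive root.
g = 5: 5^54 ≡ 1 — hits 1, so not a primitive root.
g = 6: 6^54 ≡ 108; 6^36 ≡ 63 — none is 1, so 6 is a primitive root.
Hence the least primitive root of 109 is 6.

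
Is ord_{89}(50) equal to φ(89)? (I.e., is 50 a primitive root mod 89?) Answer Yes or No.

φ(89) = 89 − 1 = 88 = 2^3 · 11.
It suffices to check that the order of 50 is not a proper divisor of 88: compute 50^(88/q) for q ∈ {2, 11}.
50^44 ≡ 1 (mod 89)  [q = 2: ≡ 1 ✗]
50^8 ≡ 2 (mod 89)  [q = 11: ≢ 1 ✓]
The check at q = 2 fails, so 50 generates a proper subgroup.

No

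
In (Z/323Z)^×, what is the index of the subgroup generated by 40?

By Lagrange's theorem, ord_323(40) divides φ(323) = φ(17·19) = (17−1)·(19−1) = 16·18 = 288 = 2^5 · 3^2.
Divisors of 288: 1, 2, 3, 4, 6, 8, 9, 12, 16, 18, 24, 32, 36, 48, 72, 96, 144, 288.
Evaluate successive powers at the divisors of 288:
40^1 ≡ 40 (mod 323)
40^2 ≡ 308 (mod 323)
40^3 ≡ 46 (mod 323)
40^4 ≡ 225 (mod 323)
40^6 ≡ 178 (mod 323)
40^8 ≡ 237 (mod 323)
40^9 ≡ 113 (mod 323)
40^12 ≡ 30 (mod 323)
40^16 ≡ 290 (mod 323)
40^18 ≡ 172 (mod 323)
40^24 ≡ 254 (mod 323)
40^32 ≡ 120 (mod 323)
40^36 ≡ 191 (mod 323)
40^48 ≡ 239 (mod 323)
40^72 ≡ 305 (mod 323)
40^96 ≡ 273 (mod 323)
40^144 ≡ 1 (mod 323) ✓
The order of 40 is 144, so the subgroup it generates has 144 elements.
The index is φ(323) / ord(40) = 288 / 144 = 2.

2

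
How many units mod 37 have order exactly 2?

1

φ(37) = 37 − 1 = 36 = 2^2 · 3^2.
(Z/37Z)^× is cyclic (|G| = 36); a cyclic group of order m has exactly φ(d) elements of each order d | m, and none otherwise.
2 | 36, and φ(2) = 2 − 1 = 1.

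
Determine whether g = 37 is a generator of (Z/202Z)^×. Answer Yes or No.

No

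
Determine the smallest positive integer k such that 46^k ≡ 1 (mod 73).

4

Since 46 ∈ (Z/73Z)^×, its order divides φ(73) = 73 − 1 = 72 = 2^3 · 3^2.
Divisors of 72: 1, 2, 3, 4, 6, 8, 9, 12, 18, 24, 36, 72.
Check 46^d mod 73 for each divisor in increasing order:
46^1 ≡ 46 (mod 73)
46^2 ≡ 72 (mod 73)
46^3 ≡ 27 (mod 73)
46^4 ≡ 1 (mod 73) ✓
So ord_73(46) = 4.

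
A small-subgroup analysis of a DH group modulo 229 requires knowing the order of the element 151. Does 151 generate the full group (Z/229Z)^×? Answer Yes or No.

No

φ(229) = 229 − 1 = 228 = 2^2 · 3 · 19.
151 is a primitive root mod 229 iff 151^(φ(229)/q) ≢ 1 for every prime q | φ(229), i.e. q ∈ {2, 3, 19}.
151^114 ≡ 1 (mod 229)  [q = 2: ≡ 1 ✗]
151^76 ≡ 134 (mod 229)  [q = 3: ≢ 1 ✓]
151^12 ≡ 218 (mod 229)  [q = 19: ≢ 1 ✓]
Since 151^114 ≡ 1, the order of 151 divides 114 < 228, so 151 is not a primitive root.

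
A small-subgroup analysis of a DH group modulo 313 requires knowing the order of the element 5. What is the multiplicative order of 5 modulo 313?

By Lagrange's theorem, ord_313(5) divides φ(313) = 313 − 1 = 312 = 2^3 · 3 · 13.
Divisors of 312: 1, 2, 3, 4, 6, 8, 12, 13, 24, 26, 39, 52, 78, 104, 156, 312.
Compute 5^d (mod 313) for the divisors d until we hit 1:
5^1 ≡ 5 (mod 313)
5^2 ≡ 25 (mod 313)
5^3 ≡ 125 (mod 313)
5^4 ≡ 312 (mod 313)
5^6 ≡ 288 (mod 313)
5^8 ≡ 1 (mod 313) ✓
The smallest such exponent is 8, so the order of 5 is 8.

8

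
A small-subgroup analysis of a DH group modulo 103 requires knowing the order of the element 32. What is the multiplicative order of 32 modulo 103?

51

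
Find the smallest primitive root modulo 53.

2

φ(53) = 53 − 1 = 52 = 2^2 · 13.
g is a primitive root iff g^(52/q) ≢ 1 (mod 53) for each prime q ∈ {2, 13}.
g = 2: 2^26 ≡ 52; 2^4 ≡ 16 — none is 1, so 2 is a primitive root.
Hence the least primitive root of 53 is 2.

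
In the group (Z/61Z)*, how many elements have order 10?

4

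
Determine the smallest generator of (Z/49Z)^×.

φ(49) = φ(7^2) = 7·(7−1) = 42 = 2 · 3 · 7.
g is a primitive root iff g^(42/q) ≢ 1 (mod 49) for each prime q ∈ {2, 3, 7}.
g = 2: 2^21 ≡ 1 — hits 1, so not a primitive root.
g = 3: 3^21 ≡ 48; 3^14 ≡ 30; 3^6 ≡ 43 — none is 1, so 3 is a primitive root.
So 3 is the smallest generator of (Z/49Z)^×.

3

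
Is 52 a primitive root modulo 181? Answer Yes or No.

No

φ(181) = 181 − 1 = 180 = 2^2 · 3^2 · 5.
Test 52^(180/q) mod 181 for each prime factor q of 180:
52^90 ≡ 1 (mod 181)  [q = 2: ≡ 1 ✗]
52^60 ≡ 48 (mod 181)  [q = 3: ≢ 1 ✓]
52^36 ≡ 59 (mod 181)  [q = 5: ≢ 1 ✓]
The check at q = 2 fails, so 52 generates a proper subgroup.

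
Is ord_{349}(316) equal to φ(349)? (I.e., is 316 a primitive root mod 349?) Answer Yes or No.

Yes

φ(349) = 349 − 1 = 348 = 2^2 · 3 · 29.
An element g generates (Z/349Z)^× iff g^(348/q) ≢ 1 (mod 349) for each prime q ∈ {2, 3, 29}.
316^174 ≡ 348 (mod 349)  [q = 2: ≢ 1 ✓]
316^116 ≡ 122 (mod 349)  [q = 3: ≢ 1 ✓]
316^12 ≡ 228 (mod 349)  [q = 29: ≢ 1 ✓]
Every test exponent gives a nontrivial residue, hence 316 generates the full group.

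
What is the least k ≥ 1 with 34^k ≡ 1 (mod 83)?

82

Since 34 ∈ (Z/83Z)^×, its order divides φ(83) = 83 − 1 = 82 = 2 · 41.
Divisors of 82: 1, 2, 41, 82.
Evaluate successive powers at the divisors of 82:
34^1 ≡ 34 (mod 83)
34^2 ≡ 77 (mod 83)
34^41 ≡ 82 (mod 83)
34^82 ≡ 1 (mod 83) ✓
Therefore the multiplicative order of 34 modulo 83 is 82.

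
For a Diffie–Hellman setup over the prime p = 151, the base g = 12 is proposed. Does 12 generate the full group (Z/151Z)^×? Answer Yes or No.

φ(151) = 151 − 1 = 150 = 2 · 3 · 5^2.
It suffices to check that the order of 12 is not a proper divisor of 150: compute 12^(150/q) for q ∈ {2, 3, 5}.
12^75 ≡ 150 (mod 151)  [q = 2: ≢ 1 ✓]
12^50 ≡ 118 (mod 151)  [q = 3: ≢ 1 ✓]
12^30 ≡ 59 (mod 151)  [q = 5: ≢ 1 ✓]
None equal 1, so ord_151(12) = 150: 12 is a primitive root.

Yes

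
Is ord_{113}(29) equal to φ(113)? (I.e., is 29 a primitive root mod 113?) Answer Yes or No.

Yes

φ(113) = 113 − 1 = 112 = 2^4 · 7.
It suffices to check that the order of 29 is not a proper divisor of 112: compute 29^(112/q) for q ∈ {2, 7}.
29^56 ≡ 112 (mod 113)  [q = 2: ≢ 1 ✓]
29^16 ≡ 109 (mod 113)  [q = 7: ≢ 1 ✓]
Every test exponent gives a nontrivial residue, hence 29 generates the full group.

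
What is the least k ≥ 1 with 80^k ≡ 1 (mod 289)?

272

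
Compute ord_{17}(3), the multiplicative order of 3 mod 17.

16

Since 3 ∈ (Z/17Z)^×, its order divides φ(17) = 17 − 1 = 16 = 2^4.
Divisors of 16: 1, 2, 4, 8, 16.
Evaluate successive powers at the divisors of 16:
3^1 ≡ 3 (mod 17)
3^2 ≡ 9 (mod 17)
3^4 ≡ 13 (mod 17)
3^8 ≡ 16 (mod 17)
3^16 ≡ 1 (mod 17) ✓
The smallest such exponent is 16, so the order of 3 is 16.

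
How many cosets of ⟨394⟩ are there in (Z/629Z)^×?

4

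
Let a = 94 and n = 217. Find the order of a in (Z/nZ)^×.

Since 94 ∈ (Z/217Z)^×, its order divides φ(217) = φ(7·31) = (7−1)·(31−1) = 6·30 = 180 = 2^2 · 3^2 · 5.
Divisors of 180: 1, 2, 3, 4, 5, 6, 9, 10, 12, 15, 18, 20, 30, 36, 45, 60, 90, 180.
Test each divisor d:
94^1 ≡ 94 (mod 217)
94^2 ≡ 156 (mod 217)
94^3 ≡ 125 (mod 217)
94^4 ≡ 32 (mod 217)
94^5 ≡ 187 (mod 217)
94^6 ≡ 1 (mod 217) ✓
Therefore the multiplicative order of 94 modulo 217 is 6.

6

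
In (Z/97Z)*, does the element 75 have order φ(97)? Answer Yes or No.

No

φ(97) = 97 − 1 = 96 = 2^5 · 3.
It suffices to check that the order of 75 is not a proper divisor of 96: compute 75^(96/q) for q ∈ {2, 3}.
75^48 ≡ 1 (mod 97)  [q = 2: ≡ 1 ✗]
75^32 ≡ 1 (mod 97)  [q = 3: ≡ 1 ✗]
The check at q = 2 fails, so 75 generates a proper subgroup.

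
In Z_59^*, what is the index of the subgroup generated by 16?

2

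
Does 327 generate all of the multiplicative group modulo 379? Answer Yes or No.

No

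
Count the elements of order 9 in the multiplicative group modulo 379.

6

φ(379) = 379 − 1 = 378 = 2 · 3^3 · 7.
In a cyclic group of order 378, there are φ(d) elements of order d for each divisor d of 378, and zero for non-divisors.
9 = 3^2 divides 378, and φ(9) = 6.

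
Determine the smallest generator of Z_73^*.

φ(73) = 73 − 1 = 72 = 2^3 · 3^2.
Test candidates g = 2, 3, … against the prime factors q ∈ {2, 3} of φ(73): g is a generator iff g^(72/q) ≢ 1 for every such q.
g = 2: 2^36 ≡ 1 — hits 1, so not a primitive root.
g = 3: 3^36 ≡ 1 — hits 1, so not a primitive root.
g = 4: 4^36 ≡ 1 — hits 1, so not a primitive root.
g = 5: 5^36 ≡ 72; 5^24 ≡ 8 — none is 1, so 5 is a primitive root.
So 5 is the smallest generator of (Z/73Z)^×.

5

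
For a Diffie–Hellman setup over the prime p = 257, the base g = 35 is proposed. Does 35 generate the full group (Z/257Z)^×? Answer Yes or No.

No

φ(257) = 257 − 1 = 256 = 2^8.
35 is a primitive root mod 257 iff 35^(φ(257)/q) ≢ 1 for every prime q | φ(257), i.e. q ∈ {2}.
35^128 ≡ 1 (mod 257)  [q = 2: ≡ 1 ✗]
Since 35^128 ≡ 1, the order of 35 divides 128 < 256, so 35 is not a primitive root.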